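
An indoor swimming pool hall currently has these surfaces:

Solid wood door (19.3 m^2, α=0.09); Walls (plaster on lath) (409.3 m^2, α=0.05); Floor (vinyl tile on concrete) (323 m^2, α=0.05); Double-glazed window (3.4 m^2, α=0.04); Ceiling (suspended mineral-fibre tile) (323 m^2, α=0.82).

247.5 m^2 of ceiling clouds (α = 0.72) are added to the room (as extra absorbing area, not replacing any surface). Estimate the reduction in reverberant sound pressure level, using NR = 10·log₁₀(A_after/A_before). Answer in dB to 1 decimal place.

Total absorption A_before = 19.3×0.09 + 409.3×0.05 + 323×0.05 + 3.4×0.04 + 323×0.82
  = 1.737 + 20.465 + 16.150 + 0.136 + 264.860 = 303.348 m^2 sabins.
Added absorption = 247.5 × 0.72 = 178.200 sabins.
A_after = 303.348 + 178.200 = 481.548 sabins.
Reduction = 10 log₁₀(A_after/A_before) = 10 log₁₀(1.5874) = 2.0 dB.

2.0 dB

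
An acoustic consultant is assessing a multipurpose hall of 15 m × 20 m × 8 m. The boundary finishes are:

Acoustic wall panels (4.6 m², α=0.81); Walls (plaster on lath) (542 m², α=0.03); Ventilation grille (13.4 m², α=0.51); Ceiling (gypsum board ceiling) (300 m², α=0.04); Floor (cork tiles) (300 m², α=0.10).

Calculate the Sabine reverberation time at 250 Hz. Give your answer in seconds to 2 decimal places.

5.61 s

Summing Sᵢαᵢ: 3.726 + 16.260 + 6.834 + 12.000 + 30.000 → A = 68.820 sabins.
V = 15·20·8 = 2400 m³.
RT60 = 0.161 · V / A = 0.161 × 2400 / 68.820 = 5.61 s.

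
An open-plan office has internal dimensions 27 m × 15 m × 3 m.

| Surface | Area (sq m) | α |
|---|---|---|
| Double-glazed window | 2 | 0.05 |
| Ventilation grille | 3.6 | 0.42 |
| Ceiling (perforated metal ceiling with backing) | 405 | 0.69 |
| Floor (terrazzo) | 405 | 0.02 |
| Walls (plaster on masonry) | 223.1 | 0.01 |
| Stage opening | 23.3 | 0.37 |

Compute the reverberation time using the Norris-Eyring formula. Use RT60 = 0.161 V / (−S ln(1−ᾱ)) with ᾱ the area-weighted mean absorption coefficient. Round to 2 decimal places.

S = Σ Sᵢ = 1062.0 sq m.
Σ(Sᵢαᵢ) = 2×0.05 + 3.6×0.42 + 405×0.69 + 405×0.02 + 223.1×0.01 + 23.3×0.37 = 300.014.
ᾱ = 300.014 / 1062.0 = 0.2825.
−S·ln(1−ᾱ) = −1062.0 × ln(1 − 0.2825) = 352.565.
V = 27 × 15 × 3 = 1215 m³.
T = 0.161·V/[−S·ln(1−ᾱ)] = 0.161·1215/352.565 = 0.55 s.

0.55 seconds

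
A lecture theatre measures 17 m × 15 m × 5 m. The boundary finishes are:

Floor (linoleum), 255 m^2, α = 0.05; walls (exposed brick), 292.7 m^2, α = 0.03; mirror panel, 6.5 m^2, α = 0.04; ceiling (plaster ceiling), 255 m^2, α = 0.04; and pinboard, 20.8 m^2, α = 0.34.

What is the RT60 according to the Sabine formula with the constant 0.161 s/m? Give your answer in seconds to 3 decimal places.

Total absorption A = 255*0.05 + 292.7*0.03 + 6.5*0.04 + 255*0.04 + 20.8*0.34
  = 12.750 + 8.781 + 0.260 + 10.200 + 7.072 = 39.063 m^2 sabins.
V = 17·15·5 = 1275 m³.
Sabine: RT60 = 0.161 × 1275 / 39.063 = 5.255 s.

5.255 seconds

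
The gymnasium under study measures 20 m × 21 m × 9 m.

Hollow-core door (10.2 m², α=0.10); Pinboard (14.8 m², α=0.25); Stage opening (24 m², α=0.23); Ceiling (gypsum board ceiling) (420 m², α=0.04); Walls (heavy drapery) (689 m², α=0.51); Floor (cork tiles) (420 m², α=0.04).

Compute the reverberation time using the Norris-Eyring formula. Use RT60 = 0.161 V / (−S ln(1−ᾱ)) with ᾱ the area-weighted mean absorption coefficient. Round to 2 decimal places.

1.34 s

Total surface area S = 10.2 + 14.8 + 24 + 420 + 689 + 420 = 1578.0 m².
Σ(Sᵢαᵢ) = 10.2·0.10 + 14.8·0.25 + 24·0.23 + 420·0.04 + 689·0.51 + 420·0.04 = 395.230.
Mean coefficient ᾱ = A/S = 0.2505.
Eyring denominator: −S ln(1−ᾱ) = 455.015.
V = 20 × 21 × 9 = 3780 m³.
T = 0.161·V/[−S·ln(1−ᾱ)] = 0.161·3780/455.015 = 1.34 s.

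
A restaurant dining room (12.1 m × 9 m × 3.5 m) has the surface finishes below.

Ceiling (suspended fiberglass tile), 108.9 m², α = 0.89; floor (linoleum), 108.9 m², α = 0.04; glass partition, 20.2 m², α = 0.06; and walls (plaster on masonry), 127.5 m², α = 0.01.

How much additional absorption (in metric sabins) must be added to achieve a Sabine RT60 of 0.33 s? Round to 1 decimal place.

Total absorption A₁ = 108.9*0.89 + 108.9*0.04 + 20.2*0.06 + 127.5*0.01
  = 96.921 + 4.356 + 1.212 + 1.275 = 103.764 m² sabins.
For T = 0.33 s, need A₂ = 0.161·V/T = 0.161·381.15/0.33 = 185.955 sabins.
ΔA = A₂ − A₁ = 185.955 − 103.764 = 82.2 sabins.

82.2 sabins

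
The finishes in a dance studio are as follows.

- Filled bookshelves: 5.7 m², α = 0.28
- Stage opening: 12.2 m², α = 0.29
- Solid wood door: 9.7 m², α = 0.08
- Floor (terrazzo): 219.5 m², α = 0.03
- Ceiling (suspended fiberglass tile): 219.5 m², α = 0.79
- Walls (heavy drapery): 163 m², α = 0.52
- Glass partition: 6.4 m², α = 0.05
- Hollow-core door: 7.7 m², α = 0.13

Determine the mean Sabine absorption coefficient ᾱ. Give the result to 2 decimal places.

S = Σ Sᵢ = 5.7 + 12.2 + 9.7 + 219.5 + 219.5 + 163 + 6.4 + 7.7 = 643.7 m².
A = 5.7*0.28 + 12.2*0.29 + 9.7*0.08 + 219.5*0.03 + 219.5*0.79 + 163*0.52 + 6.4*0.05 + 7.7*0.13 = 271.981 sabins.
ᾱ = A/S = 0.42.

0.42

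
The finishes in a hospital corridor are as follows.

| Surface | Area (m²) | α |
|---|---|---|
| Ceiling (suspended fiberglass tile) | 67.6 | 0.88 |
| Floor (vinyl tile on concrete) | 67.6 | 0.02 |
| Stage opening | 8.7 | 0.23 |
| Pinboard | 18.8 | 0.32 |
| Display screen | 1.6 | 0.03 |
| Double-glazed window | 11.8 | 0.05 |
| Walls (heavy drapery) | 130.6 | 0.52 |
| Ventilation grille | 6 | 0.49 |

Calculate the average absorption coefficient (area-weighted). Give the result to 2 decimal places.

Total surface area S = 312.7 m².
A = 67.6*0.88 + 67.6*0.02 + 8.7*0.23 + 18.8*0.32 + 1.6*0.03 + 11.8*0.05 + 130.6*0.52 + 6*0.49 = 140.347 sabins.
ᾱ = 140.347 / 312.7 = 0.45.

0.45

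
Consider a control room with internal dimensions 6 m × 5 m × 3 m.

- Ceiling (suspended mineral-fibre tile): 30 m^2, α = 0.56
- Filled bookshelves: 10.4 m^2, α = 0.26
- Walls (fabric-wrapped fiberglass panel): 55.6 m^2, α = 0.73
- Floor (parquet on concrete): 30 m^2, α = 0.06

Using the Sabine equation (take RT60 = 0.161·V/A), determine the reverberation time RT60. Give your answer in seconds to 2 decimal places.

Equivalent absorption area: A = 30·0.56 + 10.4·0.26 + 55.6·0.73 + 30·0.06 = 61.892 m^2.
Room volume: 90 m³.
Sabine: RT60 = 0.161 × 90 / 61.892 = 0.23 s.

0.23 sec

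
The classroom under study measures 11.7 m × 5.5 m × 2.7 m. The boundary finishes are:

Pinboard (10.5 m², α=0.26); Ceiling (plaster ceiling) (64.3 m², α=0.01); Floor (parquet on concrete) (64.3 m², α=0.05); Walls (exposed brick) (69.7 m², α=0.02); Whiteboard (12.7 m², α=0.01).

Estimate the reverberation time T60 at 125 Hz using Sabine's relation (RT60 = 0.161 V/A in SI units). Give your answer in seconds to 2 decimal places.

Summing Sᵢαᵢ: 2.730 + 0.643 + 3.215 + 1.394 + 0.127 → A = 8.109 sabins.
Room volume: 173.745 m³.
T = 0.161 V/A = 0.161·173.745/8.109 = 3.45 s.

3.45 s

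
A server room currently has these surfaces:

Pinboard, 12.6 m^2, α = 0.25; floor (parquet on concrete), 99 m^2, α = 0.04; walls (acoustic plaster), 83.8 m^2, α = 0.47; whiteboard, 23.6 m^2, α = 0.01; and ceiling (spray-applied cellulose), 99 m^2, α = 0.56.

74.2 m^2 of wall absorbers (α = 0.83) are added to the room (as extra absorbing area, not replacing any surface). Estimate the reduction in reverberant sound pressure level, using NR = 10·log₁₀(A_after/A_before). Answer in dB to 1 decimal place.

2.0 dB

Summing Sᵢαᵢ: 3.150 + 3.960 + 39.386 + 0.236 + 55.440 → A_before = 102.172 sabins.
Added absorption = 74.2 × 0.83 = 61.586 sabins.
New total A_after = 163.758 sabins.
NR = 10·log₁₀(163.758/102.172) = 2.0 dB.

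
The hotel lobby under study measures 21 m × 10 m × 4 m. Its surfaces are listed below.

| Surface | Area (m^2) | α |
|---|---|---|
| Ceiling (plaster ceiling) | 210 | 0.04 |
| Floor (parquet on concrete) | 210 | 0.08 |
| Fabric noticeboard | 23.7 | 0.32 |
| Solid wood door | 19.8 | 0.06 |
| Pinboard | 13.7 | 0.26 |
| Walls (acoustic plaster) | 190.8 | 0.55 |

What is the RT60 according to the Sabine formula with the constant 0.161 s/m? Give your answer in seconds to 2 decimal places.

0.95 s

Summing Sᵢαᵢ: 8.400 + 16.800 + 7.584 + 1.188 + 3.562 + 104.940 → A = 142.474 sabins.
Volume V = 21 × 10 × 4 = 840 m³.
T = 0.161 V/A = 0.161·840/142.474 = 0.95 s.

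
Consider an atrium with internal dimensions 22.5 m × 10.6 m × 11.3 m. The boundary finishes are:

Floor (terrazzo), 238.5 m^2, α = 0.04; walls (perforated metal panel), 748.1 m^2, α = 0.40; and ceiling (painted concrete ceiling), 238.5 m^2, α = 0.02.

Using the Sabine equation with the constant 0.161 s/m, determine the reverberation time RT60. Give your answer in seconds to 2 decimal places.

Equivalent absorption area: A = 238.5·0.04 + 748.1·0.40 + 238.5·0.02 = 313.550 m^2.
Volume V = 22.5 × 10.6 × 11.3 = 2695.05 m³.
T = 0.161 V/A = 0.161·2695.05/313.550 = 1.38 s.

1.38 sec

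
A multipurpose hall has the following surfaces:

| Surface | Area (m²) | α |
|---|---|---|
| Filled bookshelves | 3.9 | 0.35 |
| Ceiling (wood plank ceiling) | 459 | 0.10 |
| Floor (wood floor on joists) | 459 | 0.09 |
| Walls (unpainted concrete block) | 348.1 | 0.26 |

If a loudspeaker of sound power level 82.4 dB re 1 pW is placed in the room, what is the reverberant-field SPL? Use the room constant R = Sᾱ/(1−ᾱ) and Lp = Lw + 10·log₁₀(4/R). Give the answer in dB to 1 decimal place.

65.2 dB

Σ(Sᵢαᵢ) = 3.9×0.35 + 459×0.10 + 459×0.09 + 348.1×0.26 = 179.081; total area S = 1270.0 m².
ᾱ = 0.1410, so room constant R = A/(1−ᾱ) = 208.476 m².
Lp = Lw + 10 log₁₀(4/R) = 82.4 -17.17 = 65.2 dB.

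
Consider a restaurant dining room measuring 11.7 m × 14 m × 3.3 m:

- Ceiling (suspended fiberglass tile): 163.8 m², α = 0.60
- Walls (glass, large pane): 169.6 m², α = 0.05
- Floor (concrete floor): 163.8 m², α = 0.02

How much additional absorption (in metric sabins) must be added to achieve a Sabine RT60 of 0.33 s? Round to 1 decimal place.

153.7 sabins

Equivalent absorption area: A₁ = 163.8·0.60 + 169.6·0.05 + 163.8·0.02 = 110.036 m².
V = 540.54 m³. Required absorption A₂ = 0.161 × 540.54 / 0.33 = 263.718 sabins.
Additional absorption ΔA = 263.718 − 110.036 = 153.7 sabins.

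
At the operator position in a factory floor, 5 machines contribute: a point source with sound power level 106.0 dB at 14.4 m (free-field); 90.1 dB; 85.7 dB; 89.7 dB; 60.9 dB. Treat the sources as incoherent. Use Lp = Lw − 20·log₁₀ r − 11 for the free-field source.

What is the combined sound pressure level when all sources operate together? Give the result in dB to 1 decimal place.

93.7 dB

Source at 14.4 m: Lp = 106.0 − 20·log₁₀(14.4) − 11 = 71.8 dB.
Sum in the linear (power) domain: Σ 10^(Lᵢ/10) = 10^(71.8/10) + 10^(90.1/10) + 10^(85.7/10) + 10^(89.7/10) + 10^(60.9/10) = 2.344e+09.
L_total = 10·log₁₀(2.344e+09) = 93.7 dB.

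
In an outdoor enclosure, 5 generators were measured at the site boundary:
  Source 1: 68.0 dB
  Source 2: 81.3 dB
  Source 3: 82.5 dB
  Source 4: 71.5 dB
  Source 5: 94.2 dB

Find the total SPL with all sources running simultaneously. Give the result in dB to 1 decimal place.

94.7 dB

Sum in the linear (power) domain: Σ 10^(Lᵢ/10) = 10^(68.0/10) + 10^(81.3/10) + 10^(82.5/10) + 10^(71.5/10) + 10^(94.2/10) = 2.963e+09.
L_total = 10·log₁₀(2.963e+09) = 94.7 dB.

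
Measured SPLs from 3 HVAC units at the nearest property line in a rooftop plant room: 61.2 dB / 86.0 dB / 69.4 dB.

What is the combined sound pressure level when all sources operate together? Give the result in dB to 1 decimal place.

Σ 10^(Lᵢ/10) = 4.081e+08.
Combined level = 10 log₁₀(4.081e+08) = 86.1 dB.

86.1 dB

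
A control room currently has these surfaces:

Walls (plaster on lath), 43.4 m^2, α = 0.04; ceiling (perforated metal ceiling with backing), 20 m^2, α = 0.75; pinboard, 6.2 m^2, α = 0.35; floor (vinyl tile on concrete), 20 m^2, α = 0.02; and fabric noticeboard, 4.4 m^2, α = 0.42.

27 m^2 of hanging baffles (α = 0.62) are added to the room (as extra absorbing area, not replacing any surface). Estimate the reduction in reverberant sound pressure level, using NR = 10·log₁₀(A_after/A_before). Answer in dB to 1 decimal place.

Summing Sᵢαᵢ: 1.736 + 15.000 + 2.170 + 0.400 + 1.848 → A_before = 21.154 sabins.
Treatment contributes 27·0.62 = 16.740 sabins.
New total A_after = 37.894 sabins.
NR = 10·log₁₀(37.894/21.154) = 2.5 dB.

2.5 dB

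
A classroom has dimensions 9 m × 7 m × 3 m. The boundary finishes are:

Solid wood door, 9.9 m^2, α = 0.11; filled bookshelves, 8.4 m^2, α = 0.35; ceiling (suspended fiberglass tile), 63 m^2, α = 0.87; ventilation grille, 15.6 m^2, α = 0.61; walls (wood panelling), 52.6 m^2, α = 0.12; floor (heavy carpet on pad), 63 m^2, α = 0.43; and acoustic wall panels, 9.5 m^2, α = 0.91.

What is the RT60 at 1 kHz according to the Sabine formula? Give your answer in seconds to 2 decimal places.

0.28 s

Total absorption A = 9.9*0.11 + 8.4*0.35 + 63*0.87 + 15.6*0.61 + 52.6*0.12 + 63*0.43 + 9.5*0.91
  = 1.089 + 2.940 + 54.810 + 9.516 + 6.312 + 27.090 + 8.645 = 110.402 m^2 sabins.
Volume V = 9 × 7 × 3 = 189 m³.
RT60 = 0.161 · V / A = 0.161 × 189 / 110.402 = 0.28 s.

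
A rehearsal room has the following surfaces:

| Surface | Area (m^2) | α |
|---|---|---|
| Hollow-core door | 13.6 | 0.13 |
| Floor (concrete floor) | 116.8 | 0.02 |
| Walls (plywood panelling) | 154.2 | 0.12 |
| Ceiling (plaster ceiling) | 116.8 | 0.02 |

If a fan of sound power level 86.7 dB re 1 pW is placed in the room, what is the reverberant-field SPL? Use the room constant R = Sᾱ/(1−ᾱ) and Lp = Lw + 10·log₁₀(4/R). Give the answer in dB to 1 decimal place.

78.5 dB

A = 24.944 sabins; S = 401.4 m^2.
ᾱ = 24.944/401.4 = 0.0621; R = Sᾱ/(1−ᾱ) = 24.944/(1−0.0621) = 26.596 m^2.
Lp = 86.7 + 10·log₁₀(4/26.596) = 86.7 + (-8.23) = 78.5 dB.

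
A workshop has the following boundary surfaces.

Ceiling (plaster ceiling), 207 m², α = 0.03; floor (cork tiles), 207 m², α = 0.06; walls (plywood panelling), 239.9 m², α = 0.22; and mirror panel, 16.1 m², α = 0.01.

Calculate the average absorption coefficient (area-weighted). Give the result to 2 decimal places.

0.11

S = Σ Sᵢ = 207 + 207 + 239.9 + 16.1 = 670.0 m².
A = 207*0.03 + 207*0.06 + 239.9*0.22 + 16.1*0.01 = 71.569 sabins.
ᾱ = A/S = 0.11.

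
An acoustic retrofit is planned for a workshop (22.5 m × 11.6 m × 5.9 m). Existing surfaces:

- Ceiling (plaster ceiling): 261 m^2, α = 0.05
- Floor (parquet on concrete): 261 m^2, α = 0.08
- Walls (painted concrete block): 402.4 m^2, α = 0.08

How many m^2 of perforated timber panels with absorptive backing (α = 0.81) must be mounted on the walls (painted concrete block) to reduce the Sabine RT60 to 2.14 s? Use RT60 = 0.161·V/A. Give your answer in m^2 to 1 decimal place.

68.1

A₁ = Σ Sᵢαᵢ = 261*0.05 + 261*0.08 + 402.4*0.08 = 66.122 sabins.
Required A₂ = 0.161·1539.9/2.14 = 115.852 sabins.
ΔA needed = 115.852 − 66.122 = 49.730 sabins.
Each m^2 of panel replacing the walls (painted concrete block) adds (0.81 − 0.08) = 0.73 sabins.
Area = ΔA/Δα = 49.730/0.73 = 68.1 m^2.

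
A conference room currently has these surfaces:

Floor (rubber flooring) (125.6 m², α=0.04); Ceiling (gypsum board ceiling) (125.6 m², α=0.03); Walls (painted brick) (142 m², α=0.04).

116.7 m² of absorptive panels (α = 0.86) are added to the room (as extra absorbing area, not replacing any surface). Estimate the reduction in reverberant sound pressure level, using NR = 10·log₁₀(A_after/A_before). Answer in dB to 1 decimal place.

A_before = Σ Sᵢαᵢ = 125.6×0.04 + 125.6×0.03 + 142×0.04 = 14.472 sabins.
Added absorption = 116.7 × 0.86 = 100.362 sabins.
A_after = 14.472 + 100.362 = 114.834 sabins.
NR = 10·log₁₀(114.834/14.472) = 9.0 dB.

9.0 dB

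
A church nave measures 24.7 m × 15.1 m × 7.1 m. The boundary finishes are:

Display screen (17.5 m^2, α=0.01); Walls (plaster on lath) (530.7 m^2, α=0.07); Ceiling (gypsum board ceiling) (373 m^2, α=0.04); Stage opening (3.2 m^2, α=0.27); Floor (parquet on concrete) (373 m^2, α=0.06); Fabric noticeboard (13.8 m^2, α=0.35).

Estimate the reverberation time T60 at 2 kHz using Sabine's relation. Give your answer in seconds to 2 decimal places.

Total absorption A = 17.5*0.01 + 530.7*0.07 + 373*0.04 + 3.2*0.27 + 373*0.06 + 13.8*0.35
  = 0.175 + 37.149 + 14.920 + 0.864 + 22.380 + 4.830 = 80.318 m^2 sabins.
Room volume: 2648.087 m³.
RT60 = 0.161 · V / A = 0.161 × 2648.087 / 80.318 = 5.31 s.

5.31 s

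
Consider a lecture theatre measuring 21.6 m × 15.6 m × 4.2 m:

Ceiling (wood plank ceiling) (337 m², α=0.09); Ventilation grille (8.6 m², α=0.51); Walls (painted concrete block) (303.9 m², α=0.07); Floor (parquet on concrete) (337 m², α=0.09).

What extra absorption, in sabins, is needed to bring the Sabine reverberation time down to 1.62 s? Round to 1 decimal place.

54.3 sabins

Equivalent absorption area: A₁ = 337·0.09 + 8.6·0.51 + 303.9·0.07 + 337·0.09 = 86.319 m².
Target A₂ = 0.161·1415.232/1.62 = 140.650 sabins (V = 1415.232 m³).
Additional absorption ΔA = 140.650 − 86.319 = 54.3 sabins.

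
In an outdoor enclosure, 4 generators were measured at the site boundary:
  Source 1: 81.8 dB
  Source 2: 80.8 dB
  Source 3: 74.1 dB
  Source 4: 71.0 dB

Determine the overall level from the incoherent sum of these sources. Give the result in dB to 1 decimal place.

84.9 dB

Σ 10^(Lᵢ/10) = 3.099e+08.
L_total = 10·log₁₀(3.099e+08) = 84.9 dB.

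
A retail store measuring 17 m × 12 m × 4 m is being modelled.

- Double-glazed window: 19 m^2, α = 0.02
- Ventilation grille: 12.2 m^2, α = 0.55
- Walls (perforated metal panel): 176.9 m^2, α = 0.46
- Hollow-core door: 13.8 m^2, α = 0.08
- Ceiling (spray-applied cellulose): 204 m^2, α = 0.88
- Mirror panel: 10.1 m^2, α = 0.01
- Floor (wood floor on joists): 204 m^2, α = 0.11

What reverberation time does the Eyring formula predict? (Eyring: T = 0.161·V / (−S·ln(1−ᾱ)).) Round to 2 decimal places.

Total surface area S = 19 + 12.2 + 176.9 + 13.8 + 204 + 10.1 + 204 = 640.0 m^2.
Σ(Sᵢαᵢ) = 19·0.02 + 12.2·0.55 + 176.9·0.46 + 13.8·0.08 + 204·0.88 + 10.1·0.01 + 204·0.11 = 291.629.
Mean coefficient ᾱ = A/S = 0.4557.
Eyring denominator: −S ln(1−ᾱ) = 389.283.
V = 17 × 12 × 4 = 816 m³.
T = 0.161·V/[−S·ln(1−ᾱ)] = 0.161·816/389.283 = 0.34 s.

0.34 seconds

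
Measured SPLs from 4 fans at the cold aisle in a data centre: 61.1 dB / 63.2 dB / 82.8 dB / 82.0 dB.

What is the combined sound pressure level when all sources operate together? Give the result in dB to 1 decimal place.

85.5 dB

Σ 10^(Lᵢ/10) = 3.524e+08.
Combined level = 10 log₁₀(3.524e+08) = 85.5 dB.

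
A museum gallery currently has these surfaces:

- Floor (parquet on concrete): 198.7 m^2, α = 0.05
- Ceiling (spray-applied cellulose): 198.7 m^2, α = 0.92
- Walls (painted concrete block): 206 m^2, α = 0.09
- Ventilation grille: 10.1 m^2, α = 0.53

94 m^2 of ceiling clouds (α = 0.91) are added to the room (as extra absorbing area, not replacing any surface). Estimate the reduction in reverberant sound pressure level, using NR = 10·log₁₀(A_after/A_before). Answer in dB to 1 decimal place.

1.4 dB

A_before = Σ Sᵢαᵢ = 198.7·0.05 + 198.7·0.92 + 206·0.09 + 10.1·0.53 = 216.632 sabins.
Treatment contributes 94·0.91 = 85.540 sabins.
A_after = 216.632 + 85.540 = 302.172 sabins.
NR = 10·log₁₀(302.172/216.632) = 1.4 dB.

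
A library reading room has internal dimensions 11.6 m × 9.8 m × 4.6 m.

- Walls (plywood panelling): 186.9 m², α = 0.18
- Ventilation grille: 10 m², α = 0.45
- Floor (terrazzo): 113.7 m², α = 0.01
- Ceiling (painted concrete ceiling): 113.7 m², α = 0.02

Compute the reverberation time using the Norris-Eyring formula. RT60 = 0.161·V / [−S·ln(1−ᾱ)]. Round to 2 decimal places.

1.93 s

Total surface area S = 186.9 + 10 + 113.7 + 113.7 = 424.3 m².
Absorption A = 186.9×0.18 + 10×0.45 + 113.7×0.01 + 113.7×0.02 = 41.553 sabins.
ᾱ = 41.553 / 424.3 = 0.0979.
−S·ln(1−ᾱ) = −424.3 × ln(1 − 0.0979) = 43.716.
V = 11.6 × 9.8 × 4.6 = 522.928 m³.
T = 0.161·V/[−S·ln(1−ᾱ)] = 0.161·522.928/43.716 = 1.93 s.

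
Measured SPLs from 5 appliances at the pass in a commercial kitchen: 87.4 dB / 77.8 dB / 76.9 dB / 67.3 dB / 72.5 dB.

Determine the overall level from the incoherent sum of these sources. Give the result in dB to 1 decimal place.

88.3 dB

Sum in the linear (power) domain: Σ 10^(Lᵢ/10) = 10^(87.4/10) + 10^(77.8/10) + 10^(76.9/10) + 10^(67.3/10) + 10^(72.5/10) = 6.819e+08.
Back to dB: 10·log₁₀ Σ = 88.3 dB.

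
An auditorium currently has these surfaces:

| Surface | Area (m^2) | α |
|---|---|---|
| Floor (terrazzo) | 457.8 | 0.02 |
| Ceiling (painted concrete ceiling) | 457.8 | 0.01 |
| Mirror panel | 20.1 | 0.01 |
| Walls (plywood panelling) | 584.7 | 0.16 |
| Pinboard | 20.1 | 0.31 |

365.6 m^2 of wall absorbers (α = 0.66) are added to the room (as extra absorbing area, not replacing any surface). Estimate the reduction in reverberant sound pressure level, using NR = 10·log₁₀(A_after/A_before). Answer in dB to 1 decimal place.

4.9 dB

A_before = Σ Sᵢαᵢ = 457.8·0.02 + 457.8·0.01 + 20.1·0.01 + 584.7·0.16 + 20.1·0.31 = 113.718 sabins.
Treatment contributes 365.6·0.66 = 241.296 sabins.
A_after = 113.718 + 241.296 = 355.014 sabins.
Reduction = 10 log₁₀(A_after/A_before) = 10 log₁₀(3.1219) = 4.9 dB.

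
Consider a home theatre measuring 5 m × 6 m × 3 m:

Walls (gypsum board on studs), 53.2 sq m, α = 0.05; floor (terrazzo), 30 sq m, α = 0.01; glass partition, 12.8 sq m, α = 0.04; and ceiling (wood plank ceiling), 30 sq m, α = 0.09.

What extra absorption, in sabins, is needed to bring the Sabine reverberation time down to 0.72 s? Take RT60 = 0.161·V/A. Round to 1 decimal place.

Total absorption A₁ = 53.2*0.05 + 30*0.01 + 12.8*0.04 + 30*0.09
  = 2.660 + 0.300 + 0.512 + 2.700 = 6.172 sq m sabins.
Target A₂ = 0.161·90/0.72 = 20.125 sabins (V = 90 m³).
Shortfall: 20.125 − 6.172 = 14.0 sabins.

14.0 sabins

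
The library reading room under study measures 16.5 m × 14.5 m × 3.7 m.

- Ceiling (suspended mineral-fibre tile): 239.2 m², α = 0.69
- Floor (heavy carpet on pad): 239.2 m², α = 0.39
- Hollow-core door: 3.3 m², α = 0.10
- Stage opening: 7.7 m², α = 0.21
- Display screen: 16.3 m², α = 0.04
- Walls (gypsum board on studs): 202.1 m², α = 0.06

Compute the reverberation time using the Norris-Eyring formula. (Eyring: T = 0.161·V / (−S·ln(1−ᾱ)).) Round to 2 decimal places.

0.41 sec

S = Σ Sᵢ = 707.8 m².
Absorption A = 239.2·0.69 + 239.2·0.39 + 3.3·0.10 + 7.7·0.21 + 16.3·0.04 + 202.1·0.06 = 273.061 sabins.
ᾱ = 273.061 / 707.8 = 0.3858.
Eyring denominator: −S ln(1−ᾱ) = 345.006.
V = 16.5 × 14.5 × 3.7 = 885.225 m³.
T = 0.161·V/[−S·ln(1−ᾱ)] = 0.161·885.225/345.006 = 0.41 s.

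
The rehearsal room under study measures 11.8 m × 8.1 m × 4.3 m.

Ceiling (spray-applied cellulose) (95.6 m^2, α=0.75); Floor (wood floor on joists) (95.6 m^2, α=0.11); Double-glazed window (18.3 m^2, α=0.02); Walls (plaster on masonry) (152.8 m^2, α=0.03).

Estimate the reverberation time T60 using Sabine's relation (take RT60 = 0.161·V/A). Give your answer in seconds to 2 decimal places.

Equivalent absorption area: A = 95.6·0.75 + 95.6·0.11 + 18.3·0.02 + 152.8·0.03 = 87.166 m^2.
Room volume: 410.994 m³.
T = 0.161 V/A = 0.161·410.994/87.166 = 0.76 s.

0.76 s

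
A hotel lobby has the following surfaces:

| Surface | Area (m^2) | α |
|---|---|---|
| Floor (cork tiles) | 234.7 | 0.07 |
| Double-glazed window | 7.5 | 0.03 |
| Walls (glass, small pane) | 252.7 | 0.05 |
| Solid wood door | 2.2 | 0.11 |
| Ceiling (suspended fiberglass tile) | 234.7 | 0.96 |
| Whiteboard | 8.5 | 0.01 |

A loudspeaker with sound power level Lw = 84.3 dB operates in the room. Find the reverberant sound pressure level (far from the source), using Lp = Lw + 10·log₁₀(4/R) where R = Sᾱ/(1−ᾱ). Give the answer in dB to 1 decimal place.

Σ(Sᵢαᵢ) = 234.7·0.07 + 7.5·0.03 + 252.7·0.05 + 2.2·0.11 + 234.7·0.96 + 8.5·0.01 = 254.928; total area S = 740.3 m^2.
ᾱ = 254.928/740.3 = 0.3444; R = Sᾱ/(1−ᾱ) = 254.928/(1−0.3444) = 388.847 m^2.
Lp = 84.3 + 10·log₁₀(4/388.847) = 84.3 + (-19.88) = 64.4 dB.

64.4 dB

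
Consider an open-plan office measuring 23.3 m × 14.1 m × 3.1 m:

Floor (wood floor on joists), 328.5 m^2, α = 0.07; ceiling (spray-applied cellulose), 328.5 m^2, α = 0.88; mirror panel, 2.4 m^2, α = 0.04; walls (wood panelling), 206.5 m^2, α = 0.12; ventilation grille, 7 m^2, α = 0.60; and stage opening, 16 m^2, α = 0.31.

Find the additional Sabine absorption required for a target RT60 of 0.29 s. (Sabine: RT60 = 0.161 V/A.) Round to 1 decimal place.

Summing Sᵢαᵢ: 22.995 + 289.080 + 0.096 + 24.780 + 4.200 + 4.960 → A₁ = 346.111 sabins.
For T = 0.29 s, need A₂ = 0.161·V/T = 0.161·1018.443/0.29 = 565.411 sabins.
Additional absorption ΔA = 565.411 − 346.111 = 219.3 sabins.

219.3 sabins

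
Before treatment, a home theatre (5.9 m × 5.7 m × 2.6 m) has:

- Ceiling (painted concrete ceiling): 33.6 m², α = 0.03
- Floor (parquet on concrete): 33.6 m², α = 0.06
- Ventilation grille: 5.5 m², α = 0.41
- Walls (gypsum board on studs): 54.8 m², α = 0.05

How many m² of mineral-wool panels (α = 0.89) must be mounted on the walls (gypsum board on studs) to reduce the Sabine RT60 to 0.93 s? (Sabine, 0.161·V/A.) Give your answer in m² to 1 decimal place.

Total absorption A₁ = 33.6×0.03 + 33.6×0.06 + 5.5×0.41 + 54.8×0.05
  = 1.008 + 2.016 + 2.255 + 2.740 = 8.019 m² sabins.
V = 87.438 m³. Target absorption A₂ = 0.161 × 87.438 / 0.93 = 15.137 sabins.
Absorption to add: 15.137 − 8.019 = 7.118 sabins.
Each m² of panel replacing the walls (gypsum board on studs) adds (0.89 − 0.05) = 0.84 sabins.
Panel area = 7.118 / 0.84 = 8.5 m².

8.5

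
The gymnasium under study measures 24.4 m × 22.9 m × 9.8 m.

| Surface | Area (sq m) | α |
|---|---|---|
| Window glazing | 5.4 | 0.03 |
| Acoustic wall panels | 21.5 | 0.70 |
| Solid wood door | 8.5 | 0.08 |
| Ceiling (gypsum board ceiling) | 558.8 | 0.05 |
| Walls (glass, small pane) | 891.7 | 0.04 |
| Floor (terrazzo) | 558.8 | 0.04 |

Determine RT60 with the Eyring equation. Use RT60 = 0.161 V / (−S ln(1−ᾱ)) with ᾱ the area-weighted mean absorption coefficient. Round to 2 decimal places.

8.44 seconds

S = Σ Sᵢ = 2044.7 sq m.
Σ(Sᵢαᵢ) = 5.4·0.03 + 21.5·0.70 + 8.5·0.08 + 558.8·0.05 + 891.7·0.04 + 558.8·0.04 = 101.852.
Mean coefficient ᾱ = A/S = 0.0498.
Eyring denominator: −S ln(1−ᾱ) = 104.449.
V = 24.4 × 22.9 × 9.8 = 5475.848 m³.
T = 0.161·V/[−S·ln(1−ᾱ)] = 0.161·5475.848/104.449 = 8.44 s.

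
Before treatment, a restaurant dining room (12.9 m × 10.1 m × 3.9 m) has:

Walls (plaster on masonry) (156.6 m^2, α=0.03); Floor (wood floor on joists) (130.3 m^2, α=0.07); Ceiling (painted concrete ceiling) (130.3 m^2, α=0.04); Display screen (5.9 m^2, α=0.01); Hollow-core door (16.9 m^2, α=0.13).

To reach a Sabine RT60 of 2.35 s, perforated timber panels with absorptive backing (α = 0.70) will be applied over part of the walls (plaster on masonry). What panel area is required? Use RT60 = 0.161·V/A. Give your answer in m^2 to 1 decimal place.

20.2

Total absorption A₁ = 156.6*0.03 + 130.3*0.07 + 130.3*0.04 + 5.9*0.01 + 16.9*0.13
  = 4.698 + 9.121 + 5.212 + 0.059 + 2.197 = 21.287 m^2 sabins.
Required A₂ = 0.161·508.131/2.35 = 34.812 sabins.
ΔA needed = 34.812 − 21.287 = 13.525 sabins.
Net gain per m^2: Δα = 0.70 − 0.03 = 0.67.
Area = ΔA/Δα = 13.525/0.67 = 20.2 m^2.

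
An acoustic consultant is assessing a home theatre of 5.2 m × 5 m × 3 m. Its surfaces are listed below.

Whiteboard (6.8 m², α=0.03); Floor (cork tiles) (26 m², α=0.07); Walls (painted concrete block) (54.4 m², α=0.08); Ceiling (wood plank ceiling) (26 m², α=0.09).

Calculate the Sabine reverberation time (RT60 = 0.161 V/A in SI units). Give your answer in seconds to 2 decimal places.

1.44 seconds

A = Σ Sᵢαᵢ = 6.8·0.03 + 26·0.07 + 54.4·0.08 + 26·0.09 = 8.716 sabins.
Volume V = 5.2 × 5 × 3 = 78 m³.
Sabine: RT60 = 0.161 × 78 / 8.716 = 1.44 s.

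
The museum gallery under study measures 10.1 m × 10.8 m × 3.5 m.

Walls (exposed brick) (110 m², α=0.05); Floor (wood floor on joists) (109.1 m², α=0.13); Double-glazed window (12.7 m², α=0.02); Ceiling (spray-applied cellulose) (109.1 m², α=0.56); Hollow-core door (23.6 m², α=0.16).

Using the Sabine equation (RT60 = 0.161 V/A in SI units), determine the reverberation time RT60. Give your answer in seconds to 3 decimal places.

0.725 sec

A = Σ Sᵢαᵢ = 110*0.05 + 109.1*0.13 + 12.7*0.02 + 109.1*0.56 + 23.6*0.16 = 84.809 sabins.
Room volume: 381.78 m³.
RT60 = 0.161 · V / A = 0.161 × 381.78 / 84.809 = 0.725 s.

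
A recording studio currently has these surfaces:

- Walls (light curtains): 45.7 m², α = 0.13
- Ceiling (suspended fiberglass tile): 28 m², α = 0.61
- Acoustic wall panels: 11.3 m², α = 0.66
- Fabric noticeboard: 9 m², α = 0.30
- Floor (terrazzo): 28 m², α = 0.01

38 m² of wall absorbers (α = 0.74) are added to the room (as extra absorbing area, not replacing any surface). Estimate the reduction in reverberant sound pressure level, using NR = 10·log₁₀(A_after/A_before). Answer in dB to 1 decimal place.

Summing Sᵢαᵢ: 5.941 + 17.080 + 7.458 + 2.700 + 0.280 → A_before = 33.459 sabins.
Added absorption = 38 × 0.74 = 28.120 sabins.
New total A_after = 61.579 sabins.
NR = 10·log₁₀(61.579/33.459) = 2.6 dB.

2.6 dB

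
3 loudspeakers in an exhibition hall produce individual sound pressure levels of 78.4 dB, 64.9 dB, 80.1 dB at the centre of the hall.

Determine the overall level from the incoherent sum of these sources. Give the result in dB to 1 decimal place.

Sum in the linear (power) domain: Σ 10^(Lᵢ/10) = 10^(78.4/10) + 10^(64.9/10) + 10^(80.1/10) = 1.746e+08.
Combined level = 10 log₁₀(1.746e+08) = 82.4 dB.

82.4 dB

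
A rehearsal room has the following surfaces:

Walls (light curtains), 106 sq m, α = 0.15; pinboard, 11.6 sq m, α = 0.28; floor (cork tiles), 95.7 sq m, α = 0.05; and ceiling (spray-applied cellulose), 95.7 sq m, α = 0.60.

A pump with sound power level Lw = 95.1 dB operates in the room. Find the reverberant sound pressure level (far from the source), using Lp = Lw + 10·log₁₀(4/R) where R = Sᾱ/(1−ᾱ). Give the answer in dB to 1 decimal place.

80.7 dB

A = 81.353 sabins; S = 309.0 sq m.
ᾱ = 0.2633, so room constant R = A/(1−ᾱ) = 110.429 sq m.
Lp = 95.1 + 10·log₁₀(4/110.429) = 95.1 + (-14.41) = 80.7 dB.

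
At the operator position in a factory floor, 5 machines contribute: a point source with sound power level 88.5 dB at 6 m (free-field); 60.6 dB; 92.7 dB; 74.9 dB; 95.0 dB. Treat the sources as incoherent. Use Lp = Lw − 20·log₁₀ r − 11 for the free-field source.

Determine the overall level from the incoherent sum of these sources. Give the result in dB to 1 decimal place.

Source at 6 m: Lp = 88.5 − 20·log₁₀(6) − 11 = 61.9 dB.
Converting to relative power and adding: 10^(61.9/10) + 10^(60.6/10) + 10^(92.7/10) + 10^(74.9/10) + 10^(95.0/10) = 5.058e+09.
Back to dB: 10·log₁₀ Σ = 97.0 dB.

97.0 dB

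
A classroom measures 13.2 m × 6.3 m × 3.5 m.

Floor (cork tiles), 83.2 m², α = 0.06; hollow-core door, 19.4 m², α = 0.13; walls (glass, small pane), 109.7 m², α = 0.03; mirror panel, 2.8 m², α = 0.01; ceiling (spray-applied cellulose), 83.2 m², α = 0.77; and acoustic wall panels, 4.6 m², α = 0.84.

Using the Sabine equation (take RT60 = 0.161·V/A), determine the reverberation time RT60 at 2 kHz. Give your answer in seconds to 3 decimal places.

0.595 seconds

A = Σ Sᵢαᵢ = 83.2·0.06 + 19.4·0.13 + 109.7·0.03 + 2.8·0.01 + 83.2·0.77 + 4.6·0.84 = 78.761 sabins.
Room volume: 291.06 m³.
Sabine: RT60 = 0.161 × 291.06 / 78.761 = 0.595 s.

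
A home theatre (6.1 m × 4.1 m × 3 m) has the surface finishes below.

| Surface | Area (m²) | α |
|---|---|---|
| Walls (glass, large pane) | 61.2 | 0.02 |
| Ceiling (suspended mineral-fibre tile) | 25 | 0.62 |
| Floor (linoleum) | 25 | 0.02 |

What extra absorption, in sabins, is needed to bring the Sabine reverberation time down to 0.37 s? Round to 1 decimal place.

15.4 sabins

Equivalent absorption area: A₁ = 61.2*0.02 + 25*0.62 + 25*0.02 = 17.224 m².
For T = 0.37 s, need A₂ = 0.161·V/T = 0.161·75.03/0.37 = 32.648 sabins.
ΔA = A₂ − A₁ = 32.648 − 17.224 = 15.4 sabins.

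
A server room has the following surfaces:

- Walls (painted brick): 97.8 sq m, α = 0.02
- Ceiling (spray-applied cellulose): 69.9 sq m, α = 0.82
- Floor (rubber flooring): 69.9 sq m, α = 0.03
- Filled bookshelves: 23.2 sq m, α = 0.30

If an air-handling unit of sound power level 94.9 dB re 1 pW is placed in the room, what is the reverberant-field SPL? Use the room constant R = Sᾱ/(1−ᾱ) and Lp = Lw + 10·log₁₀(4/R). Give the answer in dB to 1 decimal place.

81.3 dB

A = 68.331 sabins; S = 260.8 sq m.
ᾱ = 0.2620, so room constant R = A/(1−ᾱ) = 92.589 sq m.
Lp = 94.9 + 10·log₁₀(4/92.589) = 94.9 + (-13.64) = 81.3 dB.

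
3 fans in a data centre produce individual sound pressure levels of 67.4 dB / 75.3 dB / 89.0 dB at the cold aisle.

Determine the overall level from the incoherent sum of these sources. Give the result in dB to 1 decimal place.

Converting to relative power and adding: 10^(67.4/10) + 10^(75.3/10) + 10^(89.0/10) = 8.337e+08.
L_total = 10·log₁₀(8.337e+08) = 89.2 dB.

89.2 dB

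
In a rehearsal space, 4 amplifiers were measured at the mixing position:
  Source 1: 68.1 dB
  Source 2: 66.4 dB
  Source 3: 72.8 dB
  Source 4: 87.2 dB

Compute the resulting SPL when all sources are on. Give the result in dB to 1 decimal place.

Sum in the linear (power) domain: Σ 10^(Lᵢ/10) = 10^(68.1/10) + 10^(66.4/10) + 10^(72.8/10) + 10^(87.2/10) = 5.547e+08.
L_total = 10·log₁₀(5.547e+08) = 87.4 dB.

87.4 dB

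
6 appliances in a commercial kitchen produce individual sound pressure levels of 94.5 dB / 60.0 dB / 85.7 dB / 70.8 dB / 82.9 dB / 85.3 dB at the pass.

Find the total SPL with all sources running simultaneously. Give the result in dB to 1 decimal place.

Sum in the linear (power) domain: Σ 10^(Lᵢ/10) = 10^(94.5/10) + 10^(60.0/10) + 10^(85.7/10) + 10^(70.8/10) + 10^(82.9/10) + 10^(85.3/10) = 3.737e+09.
L_total = 10·log₁₀(3.737e+09) = 95.7 dB.

95.7 dB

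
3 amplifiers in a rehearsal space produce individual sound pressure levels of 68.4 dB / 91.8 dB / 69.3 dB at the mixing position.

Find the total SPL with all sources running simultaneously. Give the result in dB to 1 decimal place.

Converting to relative power and adding: 10^(68.4/10) + 10^(91.8/10) + 10^(69.3/10) = 1.529e+09.
L_total = 10·log₁₀(1.529e+09) = 91.8 dB.

91.8 dB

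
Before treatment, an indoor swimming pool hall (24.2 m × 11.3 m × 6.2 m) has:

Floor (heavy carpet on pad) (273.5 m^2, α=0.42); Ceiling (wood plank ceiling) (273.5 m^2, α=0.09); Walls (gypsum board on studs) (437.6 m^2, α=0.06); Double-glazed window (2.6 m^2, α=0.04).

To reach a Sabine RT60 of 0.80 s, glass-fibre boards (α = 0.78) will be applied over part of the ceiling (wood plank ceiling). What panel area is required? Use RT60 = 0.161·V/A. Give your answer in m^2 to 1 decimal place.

254.2

Summing Sᵢαᵢ: 114.870 + 24.615 + 26.256 + 0.104 → A₁ = 165.845 sabins.
V = 1695.452 m³. Target absorption A₂ = 0.161 × 1695.452 / 0.80 = 341.210 sabins.
ΔA needed = 341.210 − 165.845 = 175.365 sabins.
Each m^2 of panel replacing the ceiling (wood plank ceiling) adds (0.78 − 0.09) = 0.69 sabins.
Panel area = 175.365 / 0.69 = 254.2 m^2.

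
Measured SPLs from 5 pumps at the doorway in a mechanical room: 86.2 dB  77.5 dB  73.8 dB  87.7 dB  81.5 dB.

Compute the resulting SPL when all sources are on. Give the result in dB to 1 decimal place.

90.9 dB

Σ 10^(Lᵢ/10) = 1.227e+09.
L_total = 10·log₁₀(1.227e+09) = 90.9 dB.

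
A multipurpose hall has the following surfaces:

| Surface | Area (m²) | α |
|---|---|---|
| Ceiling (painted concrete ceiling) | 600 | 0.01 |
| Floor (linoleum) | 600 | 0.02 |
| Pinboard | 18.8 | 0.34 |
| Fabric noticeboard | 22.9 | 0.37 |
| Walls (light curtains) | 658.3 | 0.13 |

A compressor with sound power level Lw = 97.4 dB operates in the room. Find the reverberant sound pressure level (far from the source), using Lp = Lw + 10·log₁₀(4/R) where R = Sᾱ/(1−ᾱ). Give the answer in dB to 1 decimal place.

Σ(Sᵢαᵢ) = 600×0.01 + 600×0.02 + 18.8×0.34 + 22.9×0.37 + 658.3×0.13 = 118.444; total area S = 1900.0 m².
ᾱ = 118.444/1900.0 = 0.0623; R = Sᾱ/(1−ᾱ) = 118.444/(1−0.0623) = 126.313 m².
Lp = Lw + 10 log₁₀(4/R) = 97.4 -14.99 = 82.4 dB.

82.4 dB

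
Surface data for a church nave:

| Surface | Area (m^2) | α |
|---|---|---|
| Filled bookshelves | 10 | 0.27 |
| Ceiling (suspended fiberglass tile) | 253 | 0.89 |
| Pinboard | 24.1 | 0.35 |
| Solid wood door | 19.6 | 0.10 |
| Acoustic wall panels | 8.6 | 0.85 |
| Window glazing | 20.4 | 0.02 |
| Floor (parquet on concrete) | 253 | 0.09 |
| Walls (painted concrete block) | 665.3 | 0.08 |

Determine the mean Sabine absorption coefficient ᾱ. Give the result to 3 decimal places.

S = Σ Sᵢ = 10 + 253 + 24.1 + 19.6 + 8.6 + 20.4 + 253 + 665.3 = 1254.0 m^2.
Weighted sum Σ Sα = 321.977.
ᾱ = 321.977 / 1254.0 = 0.257.

0.257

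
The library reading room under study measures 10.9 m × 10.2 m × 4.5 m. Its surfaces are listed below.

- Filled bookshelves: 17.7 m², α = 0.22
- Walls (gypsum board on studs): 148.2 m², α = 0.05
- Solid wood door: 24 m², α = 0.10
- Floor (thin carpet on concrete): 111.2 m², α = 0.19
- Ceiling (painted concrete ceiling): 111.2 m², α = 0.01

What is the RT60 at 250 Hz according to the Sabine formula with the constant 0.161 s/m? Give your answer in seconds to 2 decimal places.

Total absorption A = 17.7·0.22 + 148.2·0.05 + 24·0.10 + 111.2·0.19 + 111.2·0.01
  = 3.894 + 7.410 + 2.400 + 21.128 + 1.112 = 35.944 m² sabins.
Room volume: 500.31 m³.
T = 0.161 V/A = 0.161·500.31/35.944 = 2.24 s.

2.24 s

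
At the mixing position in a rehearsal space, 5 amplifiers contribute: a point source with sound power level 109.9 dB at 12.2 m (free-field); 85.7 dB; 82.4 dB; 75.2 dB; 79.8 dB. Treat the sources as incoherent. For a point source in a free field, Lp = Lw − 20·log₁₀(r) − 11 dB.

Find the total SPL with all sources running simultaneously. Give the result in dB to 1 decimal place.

88.6 dB

Source at 12.2 m: Lp = 109.9 − 20·log₁₀(12.2) − 11 = 77.2 dB.
Sum in the linear (power) domain: Σ 10^(Lᵢ/10) = 10^(77.2/10) + 10^(85.7/10) + 10^(82.4/10) + 10^(75.2/10) + 10^(79.8/10) = 7.264e+08.
Back to dB: 10·log₁₀ Σ = 88.6 dB.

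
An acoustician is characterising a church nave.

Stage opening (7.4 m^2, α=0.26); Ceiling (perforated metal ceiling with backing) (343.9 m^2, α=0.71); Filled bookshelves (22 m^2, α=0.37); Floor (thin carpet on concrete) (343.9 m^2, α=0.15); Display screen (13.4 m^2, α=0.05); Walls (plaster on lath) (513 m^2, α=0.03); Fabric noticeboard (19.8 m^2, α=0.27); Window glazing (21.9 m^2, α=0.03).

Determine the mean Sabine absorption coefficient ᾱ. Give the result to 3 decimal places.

S = Σ Sᵢ = 7.4 + 343.9 + 22 + 343.9 + 13.4 + 513 + 19.8 + 21.9 = 1285.3 m^2.
Weighted sum Σ Sα = 327.881.
ᾱ = A/S = 0.255.

0.255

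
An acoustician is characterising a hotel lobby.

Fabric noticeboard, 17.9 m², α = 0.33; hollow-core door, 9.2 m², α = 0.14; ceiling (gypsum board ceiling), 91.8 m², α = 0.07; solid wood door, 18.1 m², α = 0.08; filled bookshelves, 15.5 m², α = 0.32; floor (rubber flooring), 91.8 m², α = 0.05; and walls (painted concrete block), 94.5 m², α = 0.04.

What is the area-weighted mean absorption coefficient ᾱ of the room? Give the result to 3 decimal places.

S = Σ Sᵢ = 17.9 + 9.2 + 91.8 + 18.1 + 15.5 + 91.8 + 94.5 = 338.8 m².
A = 17.9×0.33 + 9.2×0.14 + 91.8×0.07 + 18.1×0.08 + 15.5×0.32 + 91.8×0.05 + 94.5×0.04 = 28.399 sabins.
ᾱ = A/S = 0.084.

0.084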